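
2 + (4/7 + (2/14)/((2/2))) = 19/7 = 2.71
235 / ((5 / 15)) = 705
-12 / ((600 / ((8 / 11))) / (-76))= 304 / 275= 1.11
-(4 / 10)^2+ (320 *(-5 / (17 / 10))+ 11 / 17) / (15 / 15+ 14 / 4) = -800062 / 3825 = -209.17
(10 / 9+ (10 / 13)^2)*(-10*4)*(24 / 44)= -207200 / 5577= -37.15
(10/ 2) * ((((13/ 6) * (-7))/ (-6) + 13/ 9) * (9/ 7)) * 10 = 3575/ 14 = 255.36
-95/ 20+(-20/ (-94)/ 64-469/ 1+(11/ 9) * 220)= -204.86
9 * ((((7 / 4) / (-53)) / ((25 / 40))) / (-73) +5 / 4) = 871029 / 77380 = 11.26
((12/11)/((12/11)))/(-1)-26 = -27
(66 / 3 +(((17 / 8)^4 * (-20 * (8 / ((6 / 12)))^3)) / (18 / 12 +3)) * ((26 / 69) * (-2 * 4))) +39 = 694932601 / 621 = 1119054.11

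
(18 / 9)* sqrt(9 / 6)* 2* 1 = 4.90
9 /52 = 0.17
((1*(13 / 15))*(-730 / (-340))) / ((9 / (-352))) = -72.78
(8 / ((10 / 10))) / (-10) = -0.80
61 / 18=3.39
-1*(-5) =5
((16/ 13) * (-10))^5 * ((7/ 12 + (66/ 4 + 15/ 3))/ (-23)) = 6946816000000/ 25619217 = 271156.45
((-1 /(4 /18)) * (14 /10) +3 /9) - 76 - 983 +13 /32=-1064.56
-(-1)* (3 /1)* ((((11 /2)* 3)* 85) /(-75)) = -56.10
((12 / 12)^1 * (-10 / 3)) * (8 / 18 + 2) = -220 / 27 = -8.15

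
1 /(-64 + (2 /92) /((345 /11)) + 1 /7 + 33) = -111090 /3427843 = -0.03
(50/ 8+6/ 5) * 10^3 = 7450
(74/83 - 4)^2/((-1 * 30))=-11094/34445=-0.32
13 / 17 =0.76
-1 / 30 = -0.03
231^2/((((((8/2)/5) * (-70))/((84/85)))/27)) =-4322241/170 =-25424.95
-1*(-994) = 994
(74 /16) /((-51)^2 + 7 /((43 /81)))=0.00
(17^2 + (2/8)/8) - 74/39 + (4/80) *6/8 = 1791949/6240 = 287.17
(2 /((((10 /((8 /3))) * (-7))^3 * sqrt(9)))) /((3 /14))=-256 /1488375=-0.00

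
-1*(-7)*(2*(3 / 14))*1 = 3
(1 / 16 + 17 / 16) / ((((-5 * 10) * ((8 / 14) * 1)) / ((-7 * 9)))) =3969 / 1600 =2.48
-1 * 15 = -15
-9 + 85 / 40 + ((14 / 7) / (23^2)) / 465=-13529159 / 1967880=-6.87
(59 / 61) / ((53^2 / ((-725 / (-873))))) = 42775 / 149587677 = 0.00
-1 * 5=-5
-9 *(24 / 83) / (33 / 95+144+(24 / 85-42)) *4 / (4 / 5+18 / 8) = -9302400 / 279725687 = -0.03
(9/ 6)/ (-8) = -3/ 16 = -0.19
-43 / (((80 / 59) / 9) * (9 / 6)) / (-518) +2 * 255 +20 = 530.37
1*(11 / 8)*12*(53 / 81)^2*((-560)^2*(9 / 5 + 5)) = 32945749760 / 2187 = 15064357.46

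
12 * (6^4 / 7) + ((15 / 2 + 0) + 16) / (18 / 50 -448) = 348076639 / 156674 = 2221.66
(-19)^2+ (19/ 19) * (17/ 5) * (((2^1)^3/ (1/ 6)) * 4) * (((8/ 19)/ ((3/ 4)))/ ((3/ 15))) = 41675/ 19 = 2193.42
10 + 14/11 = 124/11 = 11.27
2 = 2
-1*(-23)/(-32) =-23/32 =-0.72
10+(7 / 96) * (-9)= 299 / 32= 9.34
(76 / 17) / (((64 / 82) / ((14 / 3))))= 5453 / 204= 26.73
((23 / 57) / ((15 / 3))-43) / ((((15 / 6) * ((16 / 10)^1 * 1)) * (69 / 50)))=-30580 / 3933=-7.78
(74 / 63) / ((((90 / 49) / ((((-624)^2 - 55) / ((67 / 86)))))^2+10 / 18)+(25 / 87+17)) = 103144580436128019551 / 1566826737017652867719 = 0.07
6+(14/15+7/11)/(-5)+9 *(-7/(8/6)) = -137161/3300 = -41.56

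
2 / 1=2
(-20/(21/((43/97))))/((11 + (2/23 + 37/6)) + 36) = -39560/4989971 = -0.01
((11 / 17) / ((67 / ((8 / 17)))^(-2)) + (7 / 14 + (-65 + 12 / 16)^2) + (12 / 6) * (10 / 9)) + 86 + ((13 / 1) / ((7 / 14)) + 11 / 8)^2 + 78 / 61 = 18083.75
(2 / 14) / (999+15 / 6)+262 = 3673504 / 14021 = 262.00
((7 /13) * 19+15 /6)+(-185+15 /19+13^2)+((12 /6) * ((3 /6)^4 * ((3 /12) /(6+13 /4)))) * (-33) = -189451 /73112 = -2.59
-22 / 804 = -11 / 402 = -0.03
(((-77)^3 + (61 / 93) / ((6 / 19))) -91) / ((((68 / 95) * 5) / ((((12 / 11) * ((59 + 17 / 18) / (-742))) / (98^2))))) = 5223552971533 / 4461522756768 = 1.17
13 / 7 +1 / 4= 59 / 28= 2.11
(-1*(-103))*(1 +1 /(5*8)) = 4223 /40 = 105.58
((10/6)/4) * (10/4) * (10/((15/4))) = 25/9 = 2.78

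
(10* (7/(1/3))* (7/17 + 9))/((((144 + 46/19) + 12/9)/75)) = 71820000/71587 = 1003.25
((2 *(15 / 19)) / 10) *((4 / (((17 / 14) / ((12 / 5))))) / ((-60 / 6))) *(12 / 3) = -0.50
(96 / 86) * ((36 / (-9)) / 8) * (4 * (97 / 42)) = -1552 / 301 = -5.16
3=3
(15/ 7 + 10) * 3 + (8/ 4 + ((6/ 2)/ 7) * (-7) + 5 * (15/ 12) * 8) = 598/ 7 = 85.43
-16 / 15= -1.07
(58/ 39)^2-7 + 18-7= 9448/ 1521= 6.21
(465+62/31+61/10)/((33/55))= 1577/2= 788.50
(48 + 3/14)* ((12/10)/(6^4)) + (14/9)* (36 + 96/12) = 69037/1008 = 68.49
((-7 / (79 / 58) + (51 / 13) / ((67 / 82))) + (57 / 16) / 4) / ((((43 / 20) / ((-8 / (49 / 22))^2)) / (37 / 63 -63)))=-92651496724160 / 447554997981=-207.02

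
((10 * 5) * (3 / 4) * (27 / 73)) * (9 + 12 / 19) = 370575 / 2774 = 133.59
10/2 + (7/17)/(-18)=4.98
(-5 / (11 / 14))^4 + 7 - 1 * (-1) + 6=24214974 / 14641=1653.92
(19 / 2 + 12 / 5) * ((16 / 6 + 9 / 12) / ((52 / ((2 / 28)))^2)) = 697 / 9085440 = 0.00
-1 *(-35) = 35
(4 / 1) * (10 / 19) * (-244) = -9760 / 19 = -513.68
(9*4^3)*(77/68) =11088/17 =652.24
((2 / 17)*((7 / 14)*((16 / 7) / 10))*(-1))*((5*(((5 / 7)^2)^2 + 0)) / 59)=-0.00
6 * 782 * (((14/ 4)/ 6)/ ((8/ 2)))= 2737/ 4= 684.25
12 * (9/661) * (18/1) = 1944/661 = 2.94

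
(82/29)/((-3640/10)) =-0.01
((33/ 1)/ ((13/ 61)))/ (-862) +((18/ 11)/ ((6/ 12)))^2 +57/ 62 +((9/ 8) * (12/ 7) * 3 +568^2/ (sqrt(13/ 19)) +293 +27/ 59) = 5393619763867/ 17359920578 +322624 * sqrt(247)/ 13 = 390344.09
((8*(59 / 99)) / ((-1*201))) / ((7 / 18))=-944 / 15477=-0.06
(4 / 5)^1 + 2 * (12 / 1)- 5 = 99 / 5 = 19.80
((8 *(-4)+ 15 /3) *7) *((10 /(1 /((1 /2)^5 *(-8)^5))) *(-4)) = -7741440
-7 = -7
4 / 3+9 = 10.33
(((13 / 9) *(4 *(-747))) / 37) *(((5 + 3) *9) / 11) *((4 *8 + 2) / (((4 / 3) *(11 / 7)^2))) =-388284624 / 49247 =-7884.43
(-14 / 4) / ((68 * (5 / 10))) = -7 / 68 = -0.10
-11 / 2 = -5.50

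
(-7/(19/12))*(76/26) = -168/13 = -12.92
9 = 9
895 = 895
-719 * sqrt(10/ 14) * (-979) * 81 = 48187298.93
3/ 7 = 0.43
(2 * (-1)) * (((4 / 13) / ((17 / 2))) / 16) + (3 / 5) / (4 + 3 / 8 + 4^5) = -35831 / 9090835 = -0.00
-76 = -76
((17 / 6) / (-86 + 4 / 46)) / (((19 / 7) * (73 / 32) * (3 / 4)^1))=-21896 / 3083301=-0.01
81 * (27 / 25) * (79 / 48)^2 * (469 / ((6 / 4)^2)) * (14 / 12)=184402827 / 3200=57625.88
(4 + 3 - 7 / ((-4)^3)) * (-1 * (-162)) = 36855 / 32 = 1151.72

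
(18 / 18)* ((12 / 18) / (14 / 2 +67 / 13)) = 13 / 237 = 0.05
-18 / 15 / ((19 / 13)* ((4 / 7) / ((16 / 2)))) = -1092 / 95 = -11.49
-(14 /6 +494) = -1489 /3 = -496.33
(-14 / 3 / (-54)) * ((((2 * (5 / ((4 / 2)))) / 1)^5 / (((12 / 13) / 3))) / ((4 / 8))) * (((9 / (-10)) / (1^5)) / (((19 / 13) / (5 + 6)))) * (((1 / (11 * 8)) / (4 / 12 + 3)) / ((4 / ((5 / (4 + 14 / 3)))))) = -56875 / 9728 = -5.85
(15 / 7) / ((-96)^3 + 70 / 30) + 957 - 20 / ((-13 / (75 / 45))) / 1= 695297146406 / 724596873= 959.56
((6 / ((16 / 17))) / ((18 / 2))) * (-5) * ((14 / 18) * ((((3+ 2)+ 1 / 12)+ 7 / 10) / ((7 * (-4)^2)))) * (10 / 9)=-29495 / 186624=-0.16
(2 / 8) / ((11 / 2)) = 1 / 22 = 0.05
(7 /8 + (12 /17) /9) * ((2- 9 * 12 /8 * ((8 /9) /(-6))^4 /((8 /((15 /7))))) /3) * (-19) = -339150817 /28107324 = -12.07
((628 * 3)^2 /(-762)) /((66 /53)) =-5225588 /1397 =-3740.58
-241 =-241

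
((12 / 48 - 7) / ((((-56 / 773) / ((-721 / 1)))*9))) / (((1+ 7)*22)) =-238857 / 5632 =-42.41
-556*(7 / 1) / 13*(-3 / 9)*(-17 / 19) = -66164 / 741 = -89.29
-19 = -19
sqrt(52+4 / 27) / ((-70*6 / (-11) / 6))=44*sqrt(66) / 315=1.13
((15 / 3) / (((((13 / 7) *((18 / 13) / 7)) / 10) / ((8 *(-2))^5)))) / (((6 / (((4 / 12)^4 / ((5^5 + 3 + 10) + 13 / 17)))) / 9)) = -10918297600 / 12966237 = -842.06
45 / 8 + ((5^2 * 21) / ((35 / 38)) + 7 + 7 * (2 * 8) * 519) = 469685 / 8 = 58710.62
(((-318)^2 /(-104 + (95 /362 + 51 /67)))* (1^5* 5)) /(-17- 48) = 2452661496 /32468657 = 75.54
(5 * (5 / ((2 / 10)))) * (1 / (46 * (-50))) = -0.05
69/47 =1.47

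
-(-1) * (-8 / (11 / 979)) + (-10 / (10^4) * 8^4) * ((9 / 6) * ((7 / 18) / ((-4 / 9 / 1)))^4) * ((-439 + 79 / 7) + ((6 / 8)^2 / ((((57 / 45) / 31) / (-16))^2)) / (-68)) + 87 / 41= 1358388594971 / 251617000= 5398.64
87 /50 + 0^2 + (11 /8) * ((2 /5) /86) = 15019 /8600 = 1.75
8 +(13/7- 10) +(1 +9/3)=27/7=3.86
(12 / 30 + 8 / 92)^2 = 3136 / 13225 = 0.24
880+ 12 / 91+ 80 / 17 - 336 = 849052 / 1547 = 548.84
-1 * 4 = -4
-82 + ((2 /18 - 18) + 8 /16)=-1789 /18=-99.39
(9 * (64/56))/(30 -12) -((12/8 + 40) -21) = -279/14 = -19.93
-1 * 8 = -8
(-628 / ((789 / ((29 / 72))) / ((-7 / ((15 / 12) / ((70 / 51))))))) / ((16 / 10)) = 1115485 / 724302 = 1.54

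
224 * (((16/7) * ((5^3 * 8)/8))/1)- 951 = 63049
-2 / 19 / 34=-0.00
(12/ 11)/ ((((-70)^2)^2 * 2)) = 3/ 132055000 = 0.00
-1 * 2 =-2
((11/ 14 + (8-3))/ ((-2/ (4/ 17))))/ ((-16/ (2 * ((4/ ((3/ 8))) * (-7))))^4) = -87808/ 17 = -5165.18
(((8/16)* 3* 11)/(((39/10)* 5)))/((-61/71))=-781/793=-0.98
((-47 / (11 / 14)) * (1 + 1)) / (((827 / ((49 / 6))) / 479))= -15443918 / 27291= -565.90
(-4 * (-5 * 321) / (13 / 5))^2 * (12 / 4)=3091230000 / 169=18291301.78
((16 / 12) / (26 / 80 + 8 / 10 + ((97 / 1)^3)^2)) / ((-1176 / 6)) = -8 / 979575077797827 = -0.00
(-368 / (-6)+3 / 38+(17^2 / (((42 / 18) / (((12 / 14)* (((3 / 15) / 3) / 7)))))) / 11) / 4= 132271541 / 8602440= 15.38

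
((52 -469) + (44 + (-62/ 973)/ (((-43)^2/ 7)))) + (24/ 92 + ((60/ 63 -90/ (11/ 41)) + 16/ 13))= -12532745017129/ 17751492759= -706.01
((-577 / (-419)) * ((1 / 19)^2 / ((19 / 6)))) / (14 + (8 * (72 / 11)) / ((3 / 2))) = 19041 / 773084749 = 0.00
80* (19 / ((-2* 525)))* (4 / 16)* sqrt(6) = -38* sqrt(6) / 105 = -0.89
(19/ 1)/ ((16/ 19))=361/ 16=22.56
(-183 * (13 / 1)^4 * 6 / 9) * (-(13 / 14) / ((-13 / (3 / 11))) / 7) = -5226663 / 539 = -9696.96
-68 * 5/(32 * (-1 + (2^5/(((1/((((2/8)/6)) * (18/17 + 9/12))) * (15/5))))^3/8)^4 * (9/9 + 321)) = -6737534533613522003477760/156090000767354578136741921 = -0.04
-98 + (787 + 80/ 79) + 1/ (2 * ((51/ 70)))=2782826/ 4029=690.70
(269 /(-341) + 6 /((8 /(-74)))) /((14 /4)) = -38389 /2387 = -16.08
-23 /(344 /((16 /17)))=-46 /731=-0.06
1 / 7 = 0.14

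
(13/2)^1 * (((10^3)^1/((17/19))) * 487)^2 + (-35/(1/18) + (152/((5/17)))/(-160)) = 55651705831699653/28900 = 1925664561650.51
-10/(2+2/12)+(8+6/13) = 50/13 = 3.85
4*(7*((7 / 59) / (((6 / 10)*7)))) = 140 / 177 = 0.79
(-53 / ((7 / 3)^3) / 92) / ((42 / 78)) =-18603 / 220892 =-0.08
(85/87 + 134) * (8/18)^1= 46972/783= 59.99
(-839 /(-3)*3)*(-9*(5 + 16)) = -158571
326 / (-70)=-163 / 35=-4.66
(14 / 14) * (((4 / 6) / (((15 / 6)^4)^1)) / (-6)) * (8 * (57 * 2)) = -4864 / 1875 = -2.59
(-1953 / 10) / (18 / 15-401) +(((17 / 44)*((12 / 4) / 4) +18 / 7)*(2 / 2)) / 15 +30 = 75555853 / 2462768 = 30.68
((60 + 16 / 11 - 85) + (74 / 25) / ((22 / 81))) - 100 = -30978 / 275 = -112.65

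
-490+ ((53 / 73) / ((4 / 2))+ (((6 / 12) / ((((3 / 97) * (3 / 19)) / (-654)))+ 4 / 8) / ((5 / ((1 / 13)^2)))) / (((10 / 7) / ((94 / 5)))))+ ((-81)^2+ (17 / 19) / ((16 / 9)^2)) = 113161177602151 / 22502688000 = 5028.78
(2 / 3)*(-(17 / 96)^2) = -289 / 13824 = -0.02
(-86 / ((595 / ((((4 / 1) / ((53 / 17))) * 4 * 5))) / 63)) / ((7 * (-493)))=12384 / 182903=0.07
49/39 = 1.26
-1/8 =-0.12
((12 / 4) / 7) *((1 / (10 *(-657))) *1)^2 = 1 / 100718100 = 0.00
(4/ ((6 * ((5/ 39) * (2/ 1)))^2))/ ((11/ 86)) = 7267/ 550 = 13.21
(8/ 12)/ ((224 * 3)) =1/ 1008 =0.00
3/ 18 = 1/ 6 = 0.17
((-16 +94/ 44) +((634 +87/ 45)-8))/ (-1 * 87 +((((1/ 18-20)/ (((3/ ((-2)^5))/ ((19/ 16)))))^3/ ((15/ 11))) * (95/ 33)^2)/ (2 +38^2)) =25953964453683/ 2860443885353015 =0.01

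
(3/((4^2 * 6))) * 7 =7/32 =0.22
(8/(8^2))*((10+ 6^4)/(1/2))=653/2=326.50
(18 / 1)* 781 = 14058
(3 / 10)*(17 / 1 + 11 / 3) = 31 / 5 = 6.20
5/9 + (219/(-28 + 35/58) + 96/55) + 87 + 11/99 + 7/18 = 128691887/1573110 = 81.81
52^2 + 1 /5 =13521 /5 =2704.20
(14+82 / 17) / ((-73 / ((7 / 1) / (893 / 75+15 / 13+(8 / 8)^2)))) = -2184000 / 17012869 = -0.13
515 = 515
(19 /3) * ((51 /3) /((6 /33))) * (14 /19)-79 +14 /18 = 3223 /9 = 358.11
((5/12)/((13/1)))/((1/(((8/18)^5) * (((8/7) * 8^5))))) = 335544320/16120377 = 20.81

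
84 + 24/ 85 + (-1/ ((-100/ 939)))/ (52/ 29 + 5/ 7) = 76170009/ 865300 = 88.03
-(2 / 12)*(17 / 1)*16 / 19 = -136 / 57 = -2.39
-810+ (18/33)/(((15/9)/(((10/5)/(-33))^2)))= -5390542/6655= -810.00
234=234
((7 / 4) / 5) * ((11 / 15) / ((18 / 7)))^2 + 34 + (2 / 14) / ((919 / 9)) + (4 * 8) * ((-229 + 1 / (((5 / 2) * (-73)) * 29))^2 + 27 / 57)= 1340296185545925021421429 / 798668199245574000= 1678163.96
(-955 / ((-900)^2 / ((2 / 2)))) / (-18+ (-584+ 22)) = 191 / 93960000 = 0.00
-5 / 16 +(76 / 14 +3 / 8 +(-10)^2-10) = 10695 / 112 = 95.49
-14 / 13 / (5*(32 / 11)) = -77 / 1040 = -0.07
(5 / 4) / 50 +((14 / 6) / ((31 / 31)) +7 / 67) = 19801 / 8040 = 2.46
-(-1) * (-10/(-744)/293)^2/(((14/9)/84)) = 75/660007112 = 0.00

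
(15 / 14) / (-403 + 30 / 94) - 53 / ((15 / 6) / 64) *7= -12582613957 / 1324820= -9497.60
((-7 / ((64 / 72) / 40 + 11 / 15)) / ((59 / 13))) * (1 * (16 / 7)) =-4.67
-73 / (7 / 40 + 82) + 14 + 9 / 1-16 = 20089 / 3287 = 6.11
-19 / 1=-19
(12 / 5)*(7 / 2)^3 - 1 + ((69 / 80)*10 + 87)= 7901 / 40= 197.52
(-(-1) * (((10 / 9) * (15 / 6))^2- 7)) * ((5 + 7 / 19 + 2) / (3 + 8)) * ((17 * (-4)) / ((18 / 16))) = -4417280 / 152361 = -28.99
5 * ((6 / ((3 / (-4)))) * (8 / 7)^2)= -2560 / 49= -52.24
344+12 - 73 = 283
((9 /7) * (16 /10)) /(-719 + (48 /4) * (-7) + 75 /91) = -468 /182495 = -0.00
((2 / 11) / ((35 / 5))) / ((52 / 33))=3 / 182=0.02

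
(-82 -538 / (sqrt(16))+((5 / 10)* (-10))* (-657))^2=37662769 / 4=9415692.25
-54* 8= -432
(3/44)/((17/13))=39/748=0.05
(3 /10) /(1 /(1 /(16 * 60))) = 1 /3200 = 0.00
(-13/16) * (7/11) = -91/176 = -0.52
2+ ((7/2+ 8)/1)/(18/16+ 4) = 174/41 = 4.24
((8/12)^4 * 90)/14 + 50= 3230/63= 51.27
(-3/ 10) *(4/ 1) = -6/ 5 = -1.20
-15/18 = -5/6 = -0.83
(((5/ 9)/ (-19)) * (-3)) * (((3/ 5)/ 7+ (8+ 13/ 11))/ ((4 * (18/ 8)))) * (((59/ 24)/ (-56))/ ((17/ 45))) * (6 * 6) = -65785/ 174097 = -0.38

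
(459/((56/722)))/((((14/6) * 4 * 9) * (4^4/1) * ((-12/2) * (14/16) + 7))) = 55233/351232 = 0.16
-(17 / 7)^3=-4913 / 343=-14.32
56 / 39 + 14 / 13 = 2.51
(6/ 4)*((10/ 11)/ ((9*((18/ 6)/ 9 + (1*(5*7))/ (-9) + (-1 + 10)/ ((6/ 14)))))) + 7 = 12104/ 1727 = 7.01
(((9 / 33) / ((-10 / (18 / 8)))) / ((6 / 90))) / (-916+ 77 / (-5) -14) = 405 / 415976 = 0.00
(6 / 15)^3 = 8 / 125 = 0.06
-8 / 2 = -4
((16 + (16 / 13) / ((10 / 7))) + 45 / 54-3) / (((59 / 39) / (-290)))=-166199 / 59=-2816.93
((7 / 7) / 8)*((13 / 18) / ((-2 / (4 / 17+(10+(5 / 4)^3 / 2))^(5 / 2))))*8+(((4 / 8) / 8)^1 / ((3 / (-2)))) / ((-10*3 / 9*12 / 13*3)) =13 / 2880 - 7737776917*sqrt(829498) / 46364884992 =-151.99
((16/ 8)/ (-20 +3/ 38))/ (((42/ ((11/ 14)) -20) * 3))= -209/ 208932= -0.00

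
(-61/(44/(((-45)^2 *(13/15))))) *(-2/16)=107055/352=304.13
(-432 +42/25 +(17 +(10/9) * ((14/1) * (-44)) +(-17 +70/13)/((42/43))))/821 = -45440429/33619950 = -1.35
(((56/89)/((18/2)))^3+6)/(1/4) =12334840088/513922401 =24.00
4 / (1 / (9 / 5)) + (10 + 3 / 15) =87 / 5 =17.40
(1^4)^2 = 1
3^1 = 3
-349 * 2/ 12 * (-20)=3490/ 3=1163.33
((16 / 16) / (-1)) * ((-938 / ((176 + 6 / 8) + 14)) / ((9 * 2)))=268 / 981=0.27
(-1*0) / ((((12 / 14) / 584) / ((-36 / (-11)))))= 0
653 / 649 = 1.01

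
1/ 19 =0.05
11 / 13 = 0.85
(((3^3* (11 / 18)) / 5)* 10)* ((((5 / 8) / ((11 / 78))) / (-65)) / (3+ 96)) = -1 / 44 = -0.02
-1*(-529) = 529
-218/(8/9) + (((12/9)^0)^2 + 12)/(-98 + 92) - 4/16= -743/3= -247.67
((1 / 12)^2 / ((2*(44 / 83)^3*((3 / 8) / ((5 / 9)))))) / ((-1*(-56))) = 0.00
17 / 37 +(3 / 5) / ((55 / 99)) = 1424 / 925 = 1.54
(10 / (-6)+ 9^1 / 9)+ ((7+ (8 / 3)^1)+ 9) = 18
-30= -30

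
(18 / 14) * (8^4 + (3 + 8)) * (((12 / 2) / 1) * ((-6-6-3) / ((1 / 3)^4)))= -269460270 / 7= -38494324.29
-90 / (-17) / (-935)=-18 / 3179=-0.01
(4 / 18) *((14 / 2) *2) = 28 / 9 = 3.11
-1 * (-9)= 9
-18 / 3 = -6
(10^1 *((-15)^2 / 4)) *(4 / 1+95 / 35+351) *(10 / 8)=1760625 / 7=251517.86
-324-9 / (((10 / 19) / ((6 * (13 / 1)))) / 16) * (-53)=5653692 / 5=1130738.40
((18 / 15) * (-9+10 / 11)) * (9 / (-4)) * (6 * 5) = 7209 / 11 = 655.36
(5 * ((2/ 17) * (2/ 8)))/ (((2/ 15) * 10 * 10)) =3/ 272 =0.01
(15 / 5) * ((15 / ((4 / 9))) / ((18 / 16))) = 90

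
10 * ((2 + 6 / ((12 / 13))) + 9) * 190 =33250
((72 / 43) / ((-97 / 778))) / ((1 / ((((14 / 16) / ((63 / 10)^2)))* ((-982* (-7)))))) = -76399600 / 37539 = -2035.21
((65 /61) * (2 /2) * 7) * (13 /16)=5915 /976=6.06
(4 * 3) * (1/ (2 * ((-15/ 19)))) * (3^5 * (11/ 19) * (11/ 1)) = -58806/ 5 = -11761.20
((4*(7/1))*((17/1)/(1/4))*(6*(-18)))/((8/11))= -282744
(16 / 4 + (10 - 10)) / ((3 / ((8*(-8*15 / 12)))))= -320 / 3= -106.67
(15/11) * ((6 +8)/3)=70/11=6.36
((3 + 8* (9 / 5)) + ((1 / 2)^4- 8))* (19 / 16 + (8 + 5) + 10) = 292959 / 1280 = 228.87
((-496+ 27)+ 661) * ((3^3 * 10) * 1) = 51840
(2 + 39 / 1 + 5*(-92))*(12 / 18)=-838 / 3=-279.33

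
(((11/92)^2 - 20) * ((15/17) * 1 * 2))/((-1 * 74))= 2537385/5323856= 0.48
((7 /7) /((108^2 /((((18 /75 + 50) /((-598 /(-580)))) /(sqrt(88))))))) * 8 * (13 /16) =4553 * sqrt(22) /7377480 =0.00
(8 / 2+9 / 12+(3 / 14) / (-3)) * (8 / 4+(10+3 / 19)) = 4323 / 76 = 56.88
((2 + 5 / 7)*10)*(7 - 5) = 380 / 7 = 54.29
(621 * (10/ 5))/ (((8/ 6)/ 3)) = 5589/ 2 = 2794.50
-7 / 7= -1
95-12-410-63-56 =-446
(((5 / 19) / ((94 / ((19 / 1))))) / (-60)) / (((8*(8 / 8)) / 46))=-23 / 4512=-0.01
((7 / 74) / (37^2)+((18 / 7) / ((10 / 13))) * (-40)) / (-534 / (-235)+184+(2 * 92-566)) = 22283256245 / 32617695432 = 0.68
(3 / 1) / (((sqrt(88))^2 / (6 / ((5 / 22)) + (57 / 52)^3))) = 58458663 / 61867520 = 0.94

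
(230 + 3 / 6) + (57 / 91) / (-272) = 5705279 / 24752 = 230.50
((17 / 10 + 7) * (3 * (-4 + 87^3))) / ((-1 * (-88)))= 171868239 / 880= 195304.82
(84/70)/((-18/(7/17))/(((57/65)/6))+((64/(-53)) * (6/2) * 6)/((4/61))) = -7049/3704070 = -0.00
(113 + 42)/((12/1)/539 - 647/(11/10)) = -83545/317018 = -0.26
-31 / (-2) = 31 / 2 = 15.50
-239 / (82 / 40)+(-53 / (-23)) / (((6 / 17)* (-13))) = -8612261 / 73554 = -117.09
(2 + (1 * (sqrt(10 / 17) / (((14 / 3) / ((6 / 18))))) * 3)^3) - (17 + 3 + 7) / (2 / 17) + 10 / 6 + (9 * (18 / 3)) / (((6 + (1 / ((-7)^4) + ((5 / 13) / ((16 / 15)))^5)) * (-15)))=-38140952140493953069 / 168442786869223530 + 135 * sqrt(170) / 396508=-226.43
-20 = -20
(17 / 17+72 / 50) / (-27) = -61 / 675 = -0.09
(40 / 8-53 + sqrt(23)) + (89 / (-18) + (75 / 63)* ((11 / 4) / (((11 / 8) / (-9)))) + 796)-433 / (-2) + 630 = sqrt(23) + 98792 / 63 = 1572.92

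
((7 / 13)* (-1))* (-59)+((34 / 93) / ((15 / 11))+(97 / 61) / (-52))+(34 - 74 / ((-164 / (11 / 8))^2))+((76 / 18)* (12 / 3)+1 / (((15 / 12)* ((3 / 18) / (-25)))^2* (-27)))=-142956384453317 / 317368496640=-450.44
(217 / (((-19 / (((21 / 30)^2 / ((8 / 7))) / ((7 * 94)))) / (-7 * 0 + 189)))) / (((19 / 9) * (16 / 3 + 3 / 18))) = -0.12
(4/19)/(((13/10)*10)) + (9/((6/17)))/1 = 12605/494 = 25.52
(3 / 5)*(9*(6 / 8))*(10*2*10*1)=810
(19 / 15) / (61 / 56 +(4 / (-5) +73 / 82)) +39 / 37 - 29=-40390094 / 1503051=-26.87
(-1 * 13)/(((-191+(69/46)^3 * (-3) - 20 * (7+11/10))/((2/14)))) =104/20335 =0.01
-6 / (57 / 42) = -84 / 19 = -4.42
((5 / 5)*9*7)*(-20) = -1260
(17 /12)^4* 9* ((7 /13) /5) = 584647 /149760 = 3.90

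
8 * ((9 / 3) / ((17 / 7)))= 168 / 17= 9.88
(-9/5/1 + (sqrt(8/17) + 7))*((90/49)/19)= 0.57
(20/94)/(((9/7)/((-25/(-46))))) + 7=68978/9729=7.09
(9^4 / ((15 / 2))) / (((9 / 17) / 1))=8262 / 5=1652.40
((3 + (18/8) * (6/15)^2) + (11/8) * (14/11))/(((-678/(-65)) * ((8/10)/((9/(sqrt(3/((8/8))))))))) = 6643 * sqrt(3)/3616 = 3.18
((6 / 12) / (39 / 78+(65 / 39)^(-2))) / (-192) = -25 / 8256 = -0.00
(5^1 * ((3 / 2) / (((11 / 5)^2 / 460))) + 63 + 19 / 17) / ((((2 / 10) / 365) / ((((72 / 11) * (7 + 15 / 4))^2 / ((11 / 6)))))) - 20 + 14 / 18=3829115909.02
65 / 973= 0.07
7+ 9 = 16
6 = 6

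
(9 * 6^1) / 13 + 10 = 184 / 13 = 14.15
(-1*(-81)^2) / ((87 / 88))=-192456 / 29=-6636.41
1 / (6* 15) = 1 / 90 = 0.01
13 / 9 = 1.44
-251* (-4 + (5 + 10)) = -2761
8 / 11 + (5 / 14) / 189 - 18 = -502685 / 29106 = -17.27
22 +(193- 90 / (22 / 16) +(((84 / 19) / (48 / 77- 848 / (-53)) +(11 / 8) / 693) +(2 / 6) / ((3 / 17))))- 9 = 601267501 / 4213440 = 142.70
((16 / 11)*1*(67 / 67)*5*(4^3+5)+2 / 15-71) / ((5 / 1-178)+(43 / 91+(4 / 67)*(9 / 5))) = -433539379 / 173455392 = -2.50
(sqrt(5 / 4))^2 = 5 / 4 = 1.25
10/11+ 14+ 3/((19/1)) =3149/209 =15.07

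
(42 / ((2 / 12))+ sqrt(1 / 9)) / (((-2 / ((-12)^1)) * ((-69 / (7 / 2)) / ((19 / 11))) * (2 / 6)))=-100681 / 253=-397.95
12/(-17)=-12/17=-0.71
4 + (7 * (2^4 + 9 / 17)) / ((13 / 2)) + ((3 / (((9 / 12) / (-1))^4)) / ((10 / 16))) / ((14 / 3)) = 1743974 / 69615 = 25.05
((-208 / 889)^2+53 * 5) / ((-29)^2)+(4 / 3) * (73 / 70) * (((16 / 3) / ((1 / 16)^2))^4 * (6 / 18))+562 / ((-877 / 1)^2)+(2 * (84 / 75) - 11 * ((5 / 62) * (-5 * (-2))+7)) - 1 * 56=465184258662372310844362624044871 / 288820446665063885775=1610634787231.09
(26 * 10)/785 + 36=5704/157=36.33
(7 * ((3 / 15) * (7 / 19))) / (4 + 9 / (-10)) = 98 / 589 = 0.17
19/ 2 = 9.50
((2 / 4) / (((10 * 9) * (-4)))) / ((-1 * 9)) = 1 / 6480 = 0.00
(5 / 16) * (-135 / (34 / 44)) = -7425 / 136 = -54.60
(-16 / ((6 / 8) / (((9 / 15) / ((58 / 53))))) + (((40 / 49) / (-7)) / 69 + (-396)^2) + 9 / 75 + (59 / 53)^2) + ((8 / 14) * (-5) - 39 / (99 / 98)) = 27704560906972402 / 176727602975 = 156764.20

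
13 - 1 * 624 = -611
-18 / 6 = -3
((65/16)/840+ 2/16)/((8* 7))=349/150528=0.00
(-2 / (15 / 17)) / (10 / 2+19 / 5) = -17 / 66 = -0.26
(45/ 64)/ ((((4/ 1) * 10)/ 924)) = 2079/ 128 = 16.24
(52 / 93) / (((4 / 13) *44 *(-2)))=-169 / 8184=-0.02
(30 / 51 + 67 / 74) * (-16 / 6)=-7516 / 1887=-3.98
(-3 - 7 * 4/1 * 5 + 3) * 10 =-1400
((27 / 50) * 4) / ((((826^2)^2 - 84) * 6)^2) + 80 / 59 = 1.36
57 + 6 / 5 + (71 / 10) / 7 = 829 / 14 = 59.21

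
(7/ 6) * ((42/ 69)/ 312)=49/ 21528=0.00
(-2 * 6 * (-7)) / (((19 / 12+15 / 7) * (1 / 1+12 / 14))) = 49392 / 4069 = 12.14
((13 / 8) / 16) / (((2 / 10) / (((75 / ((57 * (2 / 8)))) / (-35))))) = -325 / 4256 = -0.08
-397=-397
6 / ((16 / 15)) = 5.62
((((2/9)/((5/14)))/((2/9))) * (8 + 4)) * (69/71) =11592/355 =32.65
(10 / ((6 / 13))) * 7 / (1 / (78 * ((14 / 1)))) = 165620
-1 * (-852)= 852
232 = 232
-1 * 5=-5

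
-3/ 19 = -0.16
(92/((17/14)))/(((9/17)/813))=349048/3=116349.33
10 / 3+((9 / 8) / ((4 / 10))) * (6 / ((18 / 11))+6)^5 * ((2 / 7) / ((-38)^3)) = 173999135 / 82966464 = 2.10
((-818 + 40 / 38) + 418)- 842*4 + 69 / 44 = -3147857 / 836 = -3765.38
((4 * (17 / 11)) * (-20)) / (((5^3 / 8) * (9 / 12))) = -8704 / 825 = -10.55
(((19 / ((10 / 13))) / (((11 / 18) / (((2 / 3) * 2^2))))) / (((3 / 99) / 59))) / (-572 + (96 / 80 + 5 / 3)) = -3147768 / 8537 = -368.72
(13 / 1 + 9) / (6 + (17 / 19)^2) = 7942 / 2455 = 3.24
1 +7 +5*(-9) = -37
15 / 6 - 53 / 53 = 3 / 2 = 1.50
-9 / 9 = -1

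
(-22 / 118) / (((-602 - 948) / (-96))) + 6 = 273822 / 45725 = 5.99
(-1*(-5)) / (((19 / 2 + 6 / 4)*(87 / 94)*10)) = 47 / 957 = 0.05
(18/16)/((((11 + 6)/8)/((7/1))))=63/17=3.71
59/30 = 1.97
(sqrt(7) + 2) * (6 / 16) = 3 / 4 + 3 * sqrt(7) / 8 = 1.74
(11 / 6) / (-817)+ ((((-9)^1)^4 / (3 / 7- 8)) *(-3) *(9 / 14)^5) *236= 168073462882271 / 2495176824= 67359.34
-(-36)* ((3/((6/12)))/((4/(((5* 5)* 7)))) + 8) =9738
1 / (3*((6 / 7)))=7 / 18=0.39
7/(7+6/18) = 21/22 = 0.95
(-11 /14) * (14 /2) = -11 /2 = -5.50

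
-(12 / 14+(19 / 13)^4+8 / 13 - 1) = -1006718 / 199927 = -5.04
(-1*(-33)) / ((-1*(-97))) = 33 / 97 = 0.34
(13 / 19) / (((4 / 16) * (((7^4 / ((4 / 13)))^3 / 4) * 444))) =256 / 4933325425467621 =0.00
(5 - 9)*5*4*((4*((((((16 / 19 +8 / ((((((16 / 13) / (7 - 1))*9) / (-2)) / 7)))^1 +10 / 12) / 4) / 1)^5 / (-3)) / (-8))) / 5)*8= 13755026878408203125 / 924198999552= 14883187.37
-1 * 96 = -96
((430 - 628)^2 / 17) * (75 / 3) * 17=980100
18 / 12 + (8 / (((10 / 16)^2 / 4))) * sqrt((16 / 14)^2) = 33293 / 350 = 95.12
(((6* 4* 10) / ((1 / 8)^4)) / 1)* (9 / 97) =8847360 / 97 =91209.90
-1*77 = -77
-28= -28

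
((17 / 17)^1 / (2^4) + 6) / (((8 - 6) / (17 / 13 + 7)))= 2619 / 104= 25.18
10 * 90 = 900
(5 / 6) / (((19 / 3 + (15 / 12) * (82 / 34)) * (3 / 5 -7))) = -425 / 30512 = -0.01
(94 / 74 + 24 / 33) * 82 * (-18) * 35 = -103193.07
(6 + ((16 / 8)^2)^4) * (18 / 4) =1179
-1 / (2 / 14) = -7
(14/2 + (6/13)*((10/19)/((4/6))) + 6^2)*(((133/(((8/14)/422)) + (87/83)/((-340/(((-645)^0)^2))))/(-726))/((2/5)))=-29688561532753/2024186736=-14666.91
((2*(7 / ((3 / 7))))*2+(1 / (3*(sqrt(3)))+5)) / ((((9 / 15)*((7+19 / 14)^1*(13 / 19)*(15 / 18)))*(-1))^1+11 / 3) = 87.32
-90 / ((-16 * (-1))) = -45 / 8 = -5.62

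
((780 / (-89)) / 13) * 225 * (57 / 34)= -384750 / 1513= -254.30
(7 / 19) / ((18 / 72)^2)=112 / 19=5.89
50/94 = 25/47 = 0.53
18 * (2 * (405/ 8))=3645/ 2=1822.50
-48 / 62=-24 / 31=-0.77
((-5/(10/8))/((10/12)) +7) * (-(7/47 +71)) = -156.53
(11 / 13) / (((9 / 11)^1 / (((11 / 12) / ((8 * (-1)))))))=-1331 / 11232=-0.12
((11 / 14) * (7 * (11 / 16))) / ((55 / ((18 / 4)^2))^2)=6561 / 12800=0.51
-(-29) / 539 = 29 / 539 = 0.05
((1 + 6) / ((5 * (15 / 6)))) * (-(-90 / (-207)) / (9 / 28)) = -784 / 1035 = -0.76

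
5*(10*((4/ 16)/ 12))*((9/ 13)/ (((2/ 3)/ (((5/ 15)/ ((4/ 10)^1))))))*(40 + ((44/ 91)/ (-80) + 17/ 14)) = 5624925/ 151424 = 37.15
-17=-17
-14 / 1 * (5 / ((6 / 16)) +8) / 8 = -112 / 3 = -37.33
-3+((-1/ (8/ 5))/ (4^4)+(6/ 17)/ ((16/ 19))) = -89941/ 34816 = -2.58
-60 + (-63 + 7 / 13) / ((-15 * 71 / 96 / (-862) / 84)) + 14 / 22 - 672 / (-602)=-407739.61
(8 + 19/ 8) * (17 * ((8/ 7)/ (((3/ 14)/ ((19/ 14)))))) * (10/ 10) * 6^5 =69488928/ 7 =9926989.71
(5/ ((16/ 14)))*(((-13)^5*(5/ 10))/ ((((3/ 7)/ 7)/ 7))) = -92861926.35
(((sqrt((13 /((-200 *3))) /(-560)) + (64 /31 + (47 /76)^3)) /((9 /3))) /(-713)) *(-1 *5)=sqrt(2730) /3593520 + 52188295 /9702686528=0.01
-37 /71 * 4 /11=-148 /781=-0.19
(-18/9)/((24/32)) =-8/3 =-2.67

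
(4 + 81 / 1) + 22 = 107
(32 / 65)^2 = 1024 / 4225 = 0.24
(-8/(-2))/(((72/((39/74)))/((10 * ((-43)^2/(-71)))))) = -7.62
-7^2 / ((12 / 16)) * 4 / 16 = -49 / 3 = -16.33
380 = 380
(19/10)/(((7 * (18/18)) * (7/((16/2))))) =76/245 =0.31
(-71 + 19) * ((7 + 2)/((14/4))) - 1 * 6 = -978/7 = -139.71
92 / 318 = 0.29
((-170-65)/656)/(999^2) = -235/654688656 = -0.00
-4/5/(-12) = 1/15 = 0.07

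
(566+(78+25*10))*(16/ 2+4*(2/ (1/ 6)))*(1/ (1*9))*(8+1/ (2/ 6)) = 183568/ 3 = 61189.33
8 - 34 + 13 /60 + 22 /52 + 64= 30139 /780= 38.64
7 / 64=0.11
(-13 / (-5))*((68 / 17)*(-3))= -156 / 5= -31.20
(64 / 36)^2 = 256 / 81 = 3.16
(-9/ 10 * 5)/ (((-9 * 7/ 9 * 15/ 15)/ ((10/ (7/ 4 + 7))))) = 36/ 49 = 0.73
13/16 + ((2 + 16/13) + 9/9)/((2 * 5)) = 257/208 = 1.24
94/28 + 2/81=3835/1134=3.38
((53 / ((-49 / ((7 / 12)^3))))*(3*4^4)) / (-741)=1484 / 6669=0.22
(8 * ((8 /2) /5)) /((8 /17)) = 68 /5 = 13.60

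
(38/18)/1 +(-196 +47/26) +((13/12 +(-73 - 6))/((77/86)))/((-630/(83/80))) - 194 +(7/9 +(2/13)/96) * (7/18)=-6367231463/16511040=-385.63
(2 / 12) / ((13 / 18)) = 3 / 13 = 0.23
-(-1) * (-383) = -383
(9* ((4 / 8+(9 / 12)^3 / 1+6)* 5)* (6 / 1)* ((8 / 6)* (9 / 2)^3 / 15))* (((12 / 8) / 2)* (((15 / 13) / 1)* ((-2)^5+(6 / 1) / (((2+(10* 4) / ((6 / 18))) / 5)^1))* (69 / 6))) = -149409814815 / 31232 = -4783869.58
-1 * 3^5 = -243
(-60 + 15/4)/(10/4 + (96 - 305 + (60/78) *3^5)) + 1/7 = 21493/7126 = 3.02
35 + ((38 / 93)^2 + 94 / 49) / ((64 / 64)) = 15716797 / 423801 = 37.09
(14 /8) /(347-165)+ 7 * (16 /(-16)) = -727 /104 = -6.99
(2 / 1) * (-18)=-36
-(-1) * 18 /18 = 1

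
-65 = -65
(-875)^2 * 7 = 5359375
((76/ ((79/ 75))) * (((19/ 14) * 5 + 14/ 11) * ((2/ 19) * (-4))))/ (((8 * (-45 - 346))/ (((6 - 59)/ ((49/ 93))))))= -7.87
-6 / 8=-3 / 4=-0.75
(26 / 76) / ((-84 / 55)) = -715 / 3192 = -0.22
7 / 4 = 1.75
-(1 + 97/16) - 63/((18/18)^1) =-1121/16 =-70.06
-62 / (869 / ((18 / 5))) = -1116 / 4345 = -0.26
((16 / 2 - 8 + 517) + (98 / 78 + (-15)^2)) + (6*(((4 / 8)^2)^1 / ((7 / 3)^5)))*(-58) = 486360010 / 655473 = 742.00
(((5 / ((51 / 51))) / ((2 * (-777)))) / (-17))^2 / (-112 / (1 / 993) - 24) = -5 / 15527117787552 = -0.00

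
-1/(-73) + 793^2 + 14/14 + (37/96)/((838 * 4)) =14772199966093/23490816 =628850.01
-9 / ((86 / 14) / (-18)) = 1134 / 43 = 26.37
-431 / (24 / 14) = -3017 / 12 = -251.42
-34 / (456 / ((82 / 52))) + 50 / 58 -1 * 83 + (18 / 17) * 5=-224919973 / 2922504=-76.96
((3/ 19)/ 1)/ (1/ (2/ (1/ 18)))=108/ 19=5.68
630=630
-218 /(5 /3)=-654 /5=-130.80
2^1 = 2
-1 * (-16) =16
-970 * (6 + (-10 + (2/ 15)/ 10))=58006/ 15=3867.07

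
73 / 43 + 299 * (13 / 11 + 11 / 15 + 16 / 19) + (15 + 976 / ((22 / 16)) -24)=1526.94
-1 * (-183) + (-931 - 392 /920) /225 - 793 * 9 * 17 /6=-1037206603 /51750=-20042.64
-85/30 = -17/6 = -2.83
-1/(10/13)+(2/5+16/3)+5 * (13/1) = 2083/30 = 69.43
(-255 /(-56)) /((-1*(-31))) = 255 /1736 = 0.15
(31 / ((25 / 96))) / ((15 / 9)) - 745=-84197 / 125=-673.58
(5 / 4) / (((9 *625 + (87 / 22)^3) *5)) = 2662 / 60553503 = 0.00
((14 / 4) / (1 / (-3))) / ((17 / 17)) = -21 / 2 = -10.50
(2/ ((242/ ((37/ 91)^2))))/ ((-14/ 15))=-20535/ 14028014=-0.00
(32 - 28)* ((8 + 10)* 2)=144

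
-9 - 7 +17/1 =1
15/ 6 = 5/ 2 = 2.50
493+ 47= 540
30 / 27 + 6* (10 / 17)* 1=710 / 153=4.64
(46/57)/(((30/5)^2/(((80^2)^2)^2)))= 19293798400000000/513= 37609743469785.58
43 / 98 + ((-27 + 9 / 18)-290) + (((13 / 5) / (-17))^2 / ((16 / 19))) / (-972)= -1740169035739 / 5505796800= -316.06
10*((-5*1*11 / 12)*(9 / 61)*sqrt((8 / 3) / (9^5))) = -275*sqrt(6) / 14823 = -0.05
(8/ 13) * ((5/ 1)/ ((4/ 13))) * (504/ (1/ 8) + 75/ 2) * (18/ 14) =52322.14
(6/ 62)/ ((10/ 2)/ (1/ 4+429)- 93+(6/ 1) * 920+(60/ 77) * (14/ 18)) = 169983/ 9533561657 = 0.00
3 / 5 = 0.60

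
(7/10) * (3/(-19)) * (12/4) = -63/190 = -0.33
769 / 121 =6.36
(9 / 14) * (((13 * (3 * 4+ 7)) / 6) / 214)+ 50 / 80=2243 / 2996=0.75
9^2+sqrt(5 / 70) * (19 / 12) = 19 * sqrt(14) / 168+81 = 81.42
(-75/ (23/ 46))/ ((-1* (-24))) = -25/ 4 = -6.25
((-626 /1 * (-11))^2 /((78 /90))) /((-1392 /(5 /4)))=-296356225 /6032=-49130.67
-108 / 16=-27 / 4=-6.75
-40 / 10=-4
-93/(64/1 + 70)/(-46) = 93/6164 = 0.02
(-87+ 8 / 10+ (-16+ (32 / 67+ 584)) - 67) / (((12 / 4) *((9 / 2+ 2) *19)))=14644 / 13065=1.12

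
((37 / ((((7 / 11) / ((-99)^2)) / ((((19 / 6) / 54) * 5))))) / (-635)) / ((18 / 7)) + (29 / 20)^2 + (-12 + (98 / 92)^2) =-26868443023 / 241858800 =-111.09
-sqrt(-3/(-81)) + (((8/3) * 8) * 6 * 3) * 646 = 248064- sqrt(3)/9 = 248063.81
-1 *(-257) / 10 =257 / 10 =25.70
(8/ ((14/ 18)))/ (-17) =-72/ 119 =-0.61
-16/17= -0.94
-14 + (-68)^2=4610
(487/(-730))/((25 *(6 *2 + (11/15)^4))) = -197235/90832586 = -0.00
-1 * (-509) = 509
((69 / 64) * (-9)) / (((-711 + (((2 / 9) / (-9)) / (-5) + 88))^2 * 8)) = -101859525 / 32594867184128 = -0.00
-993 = -993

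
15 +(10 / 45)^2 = 15.05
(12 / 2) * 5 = 30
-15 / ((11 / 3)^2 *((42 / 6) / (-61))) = 8235 / 847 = 9.72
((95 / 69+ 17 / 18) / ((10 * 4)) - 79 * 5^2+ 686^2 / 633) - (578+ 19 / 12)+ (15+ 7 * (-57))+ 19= -7603598609 / 3494160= -2176.09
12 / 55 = 0.22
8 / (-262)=-4 / 131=-0.03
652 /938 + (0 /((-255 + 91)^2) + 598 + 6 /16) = 2247711 /3752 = 599.07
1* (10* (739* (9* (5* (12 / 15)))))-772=265268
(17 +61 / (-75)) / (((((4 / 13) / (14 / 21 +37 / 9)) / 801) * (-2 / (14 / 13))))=-16260923 / 150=-108406.15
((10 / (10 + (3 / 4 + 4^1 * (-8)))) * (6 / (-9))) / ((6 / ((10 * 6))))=160 / 51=3.14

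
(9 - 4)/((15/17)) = 17/3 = 5.67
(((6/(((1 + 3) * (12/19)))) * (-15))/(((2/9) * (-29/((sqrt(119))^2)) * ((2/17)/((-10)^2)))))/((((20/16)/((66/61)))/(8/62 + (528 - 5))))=13884738765975/54839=253190954.72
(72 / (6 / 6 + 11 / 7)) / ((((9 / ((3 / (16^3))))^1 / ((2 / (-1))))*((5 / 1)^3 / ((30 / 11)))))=-7 / 70400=-0.00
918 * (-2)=-1836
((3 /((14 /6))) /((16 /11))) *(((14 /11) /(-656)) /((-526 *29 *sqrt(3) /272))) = 51 *sqrt(3) /5003312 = 0.00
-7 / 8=-0.88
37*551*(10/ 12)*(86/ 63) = 4383205/ 189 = 23191.56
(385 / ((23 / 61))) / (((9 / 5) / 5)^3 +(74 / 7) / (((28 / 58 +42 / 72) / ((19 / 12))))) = 952977265625 / 14696700149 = 64.84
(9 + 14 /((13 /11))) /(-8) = -271 /104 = -2.61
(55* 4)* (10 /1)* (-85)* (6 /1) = -1122000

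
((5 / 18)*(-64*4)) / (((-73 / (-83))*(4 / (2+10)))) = -53120 / 219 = -242.56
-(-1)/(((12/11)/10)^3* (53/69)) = 3826625/3816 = 1002.78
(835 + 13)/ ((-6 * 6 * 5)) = -212/ 45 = -4.71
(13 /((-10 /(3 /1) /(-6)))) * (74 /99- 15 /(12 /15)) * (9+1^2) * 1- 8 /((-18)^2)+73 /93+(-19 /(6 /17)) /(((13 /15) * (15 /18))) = -3078238835 /718146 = -4286.37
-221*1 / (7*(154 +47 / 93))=-20553 / 100583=-0.20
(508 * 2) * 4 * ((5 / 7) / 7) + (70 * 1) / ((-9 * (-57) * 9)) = 93820870 / 226233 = 414.71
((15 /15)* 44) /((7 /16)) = 704 /7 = 100.57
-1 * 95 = -95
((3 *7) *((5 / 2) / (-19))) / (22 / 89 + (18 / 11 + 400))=-34265 / 4983624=-0.01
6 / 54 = 1 / 9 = 0.11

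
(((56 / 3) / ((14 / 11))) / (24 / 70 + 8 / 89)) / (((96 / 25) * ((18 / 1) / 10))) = 4283125 / 873504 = 4.90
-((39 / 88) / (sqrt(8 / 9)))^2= -13689 / 61952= -0.22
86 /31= 2.77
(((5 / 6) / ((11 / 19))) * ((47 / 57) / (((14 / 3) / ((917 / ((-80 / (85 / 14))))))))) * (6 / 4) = -26.55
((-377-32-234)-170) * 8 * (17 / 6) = -18428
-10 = -10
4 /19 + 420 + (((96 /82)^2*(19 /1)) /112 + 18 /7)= 94574614 /223573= 423.01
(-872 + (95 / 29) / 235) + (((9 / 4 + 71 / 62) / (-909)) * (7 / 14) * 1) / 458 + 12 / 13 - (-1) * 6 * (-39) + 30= -1966772649565795 / 1829448760464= -1075.06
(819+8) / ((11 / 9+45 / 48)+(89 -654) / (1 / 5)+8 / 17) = -2024496 / 6909161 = -0.29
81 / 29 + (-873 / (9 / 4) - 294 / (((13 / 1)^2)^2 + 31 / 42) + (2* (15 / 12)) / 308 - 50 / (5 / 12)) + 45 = -9862063841335 / 21429529352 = -460.21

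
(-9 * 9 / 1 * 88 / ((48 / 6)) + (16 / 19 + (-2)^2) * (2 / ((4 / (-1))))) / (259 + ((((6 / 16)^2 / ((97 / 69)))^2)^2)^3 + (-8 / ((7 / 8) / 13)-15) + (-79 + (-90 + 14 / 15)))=5840090552264950108809417053626587799733013577728000 / 280583196163597882917274566139043094048453364179493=20.81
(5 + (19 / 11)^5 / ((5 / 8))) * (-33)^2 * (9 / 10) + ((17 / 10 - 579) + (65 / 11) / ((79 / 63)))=74755121299 / 2628725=28437.79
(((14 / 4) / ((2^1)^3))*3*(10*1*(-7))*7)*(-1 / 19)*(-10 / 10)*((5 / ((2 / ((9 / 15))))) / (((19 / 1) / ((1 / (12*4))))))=-5145 / 92416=-0.06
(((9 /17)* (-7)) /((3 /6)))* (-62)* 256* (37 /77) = 10570752 /187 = 56528.09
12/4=3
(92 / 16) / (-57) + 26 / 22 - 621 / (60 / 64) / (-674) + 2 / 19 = 9166123 / 4225980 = 2.17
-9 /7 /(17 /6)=-54 /119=-0.45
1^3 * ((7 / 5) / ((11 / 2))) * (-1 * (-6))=1.53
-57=-57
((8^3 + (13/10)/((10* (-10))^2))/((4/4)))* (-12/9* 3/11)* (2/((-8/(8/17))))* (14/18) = 119466697/7012500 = 17.04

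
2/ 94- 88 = -4135/ 47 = -87.98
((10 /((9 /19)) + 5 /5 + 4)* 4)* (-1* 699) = -219020 /3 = -73006.67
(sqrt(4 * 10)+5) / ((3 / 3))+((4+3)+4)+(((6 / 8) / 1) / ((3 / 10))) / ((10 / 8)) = 2 * sqrt(10)+18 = 24.32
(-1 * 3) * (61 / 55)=-183 / 55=-3.33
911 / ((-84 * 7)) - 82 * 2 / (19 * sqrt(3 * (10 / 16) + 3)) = -328 * sqrt(78) / 741 - 911 / 588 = -5.46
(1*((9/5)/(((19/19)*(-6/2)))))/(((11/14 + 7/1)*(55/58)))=-2436/29975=-0.08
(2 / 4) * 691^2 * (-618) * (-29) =4278707241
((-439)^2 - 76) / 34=192645 / 34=5666.03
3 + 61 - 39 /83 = 5273 /83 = 63.53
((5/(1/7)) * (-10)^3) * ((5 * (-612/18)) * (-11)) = -65450000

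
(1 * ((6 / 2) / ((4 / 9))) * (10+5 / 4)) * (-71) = -86265 / 16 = -5391.56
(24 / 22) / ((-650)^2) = 3 / 1161875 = 0.00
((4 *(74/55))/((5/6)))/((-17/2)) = -3552/4675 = -0.76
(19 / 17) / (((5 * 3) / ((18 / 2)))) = 57 / 85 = 0.67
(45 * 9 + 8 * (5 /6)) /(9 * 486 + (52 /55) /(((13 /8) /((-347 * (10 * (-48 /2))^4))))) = -1045 /1700326467666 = -0.00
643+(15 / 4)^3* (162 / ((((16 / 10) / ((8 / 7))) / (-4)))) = -1330867 / 56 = -23765.48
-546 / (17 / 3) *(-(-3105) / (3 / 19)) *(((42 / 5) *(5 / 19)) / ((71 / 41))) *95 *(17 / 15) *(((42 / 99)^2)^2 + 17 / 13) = -348974716.87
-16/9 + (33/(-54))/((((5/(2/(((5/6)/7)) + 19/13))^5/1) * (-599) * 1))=-4842303893484247/4343838027343750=-1.11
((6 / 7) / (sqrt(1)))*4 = 24 / 7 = 3.43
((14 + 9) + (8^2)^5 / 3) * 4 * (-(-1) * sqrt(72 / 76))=4294967572 * sqrt(38) / 19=1393471486.48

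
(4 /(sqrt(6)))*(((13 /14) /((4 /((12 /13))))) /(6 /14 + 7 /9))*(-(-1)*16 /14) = 18*sqrt(6) /133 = 0.33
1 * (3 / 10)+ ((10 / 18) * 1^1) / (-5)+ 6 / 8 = 169 / 180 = 0.94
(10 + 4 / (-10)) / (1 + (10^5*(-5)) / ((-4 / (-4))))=-48 / 2499995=-0.00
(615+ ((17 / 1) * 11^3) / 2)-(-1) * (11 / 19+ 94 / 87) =39441107 / 3306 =11930.16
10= 10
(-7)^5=-16807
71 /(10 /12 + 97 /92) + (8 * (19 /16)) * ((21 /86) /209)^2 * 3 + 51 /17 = 719550739755 /17717546968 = 40.61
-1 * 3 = -3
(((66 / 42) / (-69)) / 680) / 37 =-11 / 12152280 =-0.00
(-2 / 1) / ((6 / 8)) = -8 / 3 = -2.67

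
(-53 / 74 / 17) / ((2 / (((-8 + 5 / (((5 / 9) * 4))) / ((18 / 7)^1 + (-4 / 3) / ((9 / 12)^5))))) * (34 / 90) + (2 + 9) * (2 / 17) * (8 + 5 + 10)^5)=-0.00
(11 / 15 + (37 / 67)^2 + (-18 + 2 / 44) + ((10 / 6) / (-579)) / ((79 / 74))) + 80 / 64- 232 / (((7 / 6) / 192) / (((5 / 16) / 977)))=-25840688408745491 / 926812323235260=-27.88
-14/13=-1.08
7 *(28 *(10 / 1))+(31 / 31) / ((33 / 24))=1960.73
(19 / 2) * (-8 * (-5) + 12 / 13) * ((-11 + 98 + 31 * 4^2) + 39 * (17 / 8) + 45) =14371049 / 52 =276366.33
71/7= 10.14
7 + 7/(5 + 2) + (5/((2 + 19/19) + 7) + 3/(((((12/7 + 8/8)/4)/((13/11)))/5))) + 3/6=7341/209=35.12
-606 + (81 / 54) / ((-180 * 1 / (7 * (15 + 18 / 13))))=-315617 / 520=-606.96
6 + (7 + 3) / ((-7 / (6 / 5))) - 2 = 16 / 7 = 2.29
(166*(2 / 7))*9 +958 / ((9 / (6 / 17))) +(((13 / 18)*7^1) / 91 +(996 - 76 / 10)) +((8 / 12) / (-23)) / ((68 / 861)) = 178898926 / 123165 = 1452.51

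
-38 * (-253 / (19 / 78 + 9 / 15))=3749460 / 329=11396.53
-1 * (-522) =522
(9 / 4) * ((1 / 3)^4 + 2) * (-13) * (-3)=2119 / 12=176.58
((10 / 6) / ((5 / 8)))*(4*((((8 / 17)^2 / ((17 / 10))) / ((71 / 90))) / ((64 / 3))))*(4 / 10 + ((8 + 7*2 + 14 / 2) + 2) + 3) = 990720 / 348823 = 2.84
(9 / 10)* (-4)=-3.60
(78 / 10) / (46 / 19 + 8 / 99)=5643 / 1810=3.12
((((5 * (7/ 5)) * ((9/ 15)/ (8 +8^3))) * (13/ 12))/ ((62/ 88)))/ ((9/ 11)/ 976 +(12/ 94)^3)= 1532635126/ 360195975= 4.26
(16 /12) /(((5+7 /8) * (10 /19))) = 304 /705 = 0.43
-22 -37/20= -477/20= -23.85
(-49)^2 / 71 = 2401 / 71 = 33.82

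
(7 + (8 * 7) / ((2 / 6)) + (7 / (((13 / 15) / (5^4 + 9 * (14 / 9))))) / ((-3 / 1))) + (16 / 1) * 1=-19882 / 13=-1529.38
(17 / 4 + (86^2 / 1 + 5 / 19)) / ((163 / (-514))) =-144546823 / 6194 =-23336.59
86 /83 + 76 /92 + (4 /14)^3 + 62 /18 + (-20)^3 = -47113253870 /5893083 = -7994.67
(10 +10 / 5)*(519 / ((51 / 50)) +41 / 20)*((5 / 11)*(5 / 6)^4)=1343.84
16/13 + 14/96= 859/624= 1.38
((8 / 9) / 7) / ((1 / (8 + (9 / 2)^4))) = 6689 / 126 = 53.09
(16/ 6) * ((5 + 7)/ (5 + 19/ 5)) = 40/ 11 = 3.64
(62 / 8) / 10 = 31 / 40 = 0.78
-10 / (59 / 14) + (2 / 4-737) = -87187 / 118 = -738.87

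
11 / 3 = 3.67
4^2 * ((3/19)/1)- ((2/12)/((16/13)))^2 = 439157/175104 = 2.51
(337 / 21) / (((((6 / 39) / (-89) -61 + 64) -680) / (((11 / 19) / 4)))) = -4288999 / 1250132436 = -0.00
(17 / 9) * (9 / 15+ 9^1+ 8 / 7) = 6392 / 315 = 20.29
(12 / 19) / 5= 12 / 95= 0.13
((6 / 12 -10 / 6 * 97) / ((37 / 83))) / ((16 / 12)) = -80261 / 296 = -271.15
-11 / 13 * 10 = -110 / 13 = -8.46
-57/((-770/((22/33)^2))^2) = -76/4002075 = -0.00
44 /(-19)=-44 /19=-2.32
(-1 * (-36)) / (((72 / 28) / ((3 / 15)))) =14 / 5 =2.80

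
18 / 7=2.57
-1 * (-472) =472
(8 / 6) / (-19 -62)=-4 / 243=-0.02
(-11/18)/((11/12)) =-2/3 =-0.67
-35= -35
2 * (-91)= -182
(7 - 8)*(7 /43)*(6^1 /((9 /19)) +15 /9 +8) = -469 /129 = -3.64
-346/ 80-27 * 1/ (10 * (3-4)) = -13/ 8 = -1.62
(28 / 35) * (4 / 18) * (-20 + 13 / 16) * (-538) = 82583 / 45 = 1835.18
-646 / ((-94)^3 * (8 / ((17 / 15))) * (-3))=-5491 / 149505120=-0.00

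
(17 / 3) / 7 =17 / 21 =0.81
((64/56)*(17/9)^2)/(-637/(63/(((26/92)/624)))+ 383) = 1701632/159828585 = 0.01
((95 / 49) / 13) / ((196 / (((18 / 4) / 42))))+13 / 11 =45449263 / 38454416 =1.18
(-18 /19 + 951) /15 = 6017 /95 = 63.34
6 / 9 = 2 / 3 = 0.67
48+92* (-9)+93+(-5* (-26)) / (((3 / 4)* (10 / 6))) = -583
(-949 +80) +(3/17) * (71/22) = -868.43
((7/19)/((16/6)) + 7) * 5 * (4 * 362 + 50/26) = 51748.90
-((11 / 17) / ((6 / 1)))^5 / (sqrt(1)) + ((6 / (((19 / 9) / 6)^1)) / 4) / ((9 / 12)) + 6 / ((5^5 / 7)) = 3735073713206411 / 655547976900000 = 5.70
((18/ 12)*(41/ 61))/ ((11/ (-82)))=-7.52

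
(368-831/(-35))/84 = 13711/2940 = 4.66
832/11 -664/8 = -81/11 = -7.36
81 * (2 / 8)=81 / 4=20.25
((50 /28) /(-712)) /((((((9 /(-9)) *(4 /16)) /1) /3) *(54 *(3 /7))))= 25 /19224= 0.00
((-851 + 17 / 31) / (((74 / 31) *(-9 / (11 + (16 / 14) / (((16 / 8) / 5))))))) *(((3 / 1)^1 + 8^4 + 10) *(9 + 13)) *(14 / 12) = 19264627382 / 333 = 57851733.88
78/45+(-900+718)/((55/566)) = -61750/33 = -1871.21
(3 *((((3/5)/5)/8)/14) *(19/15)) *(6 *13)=2223/7000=0.32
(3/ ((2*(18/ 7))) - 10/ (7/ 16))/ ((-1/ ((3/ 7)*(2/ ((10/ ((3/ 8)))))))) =0.72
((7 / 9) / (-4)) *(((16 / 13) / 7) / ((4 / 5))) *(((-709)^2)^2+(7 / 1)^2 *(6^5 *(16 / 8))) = -1263444749045 / 117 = -10798673068.76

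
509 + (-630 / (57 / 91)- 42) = -10237 / 19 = -538.79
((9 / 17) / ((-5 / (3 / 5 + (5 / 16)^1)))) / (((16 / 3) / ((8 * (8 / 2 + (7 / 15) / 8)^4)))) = -4106186822953 / 104448000000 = -39.31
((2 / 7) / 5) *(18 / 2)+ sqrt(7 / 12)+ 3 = sqrt(21) / 6+ 123 / 35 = 4.28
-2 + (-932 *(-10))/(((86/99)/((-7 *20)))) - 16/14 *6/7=-3164798678/2107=-1502040.19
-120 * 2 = -240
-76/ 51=-1.49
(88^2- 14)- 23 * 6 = 7592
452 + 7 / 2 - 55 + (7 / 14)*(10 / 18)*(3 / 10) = 4807 / 12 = 400.58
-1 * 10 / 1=-10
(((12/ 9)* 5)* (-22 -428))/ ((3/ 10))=-10000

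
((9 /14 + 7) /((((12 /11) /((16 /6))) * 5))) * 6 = 2354 /105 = 22.42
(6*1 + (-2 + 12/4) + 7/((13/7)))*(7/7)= 140/13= 10.77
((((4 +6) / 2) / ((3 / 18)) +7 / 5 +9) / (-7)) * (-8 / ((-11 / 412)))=-665792 / 385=-1729.33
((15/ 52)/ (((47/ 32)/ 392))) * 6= 282240/ 611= 461.93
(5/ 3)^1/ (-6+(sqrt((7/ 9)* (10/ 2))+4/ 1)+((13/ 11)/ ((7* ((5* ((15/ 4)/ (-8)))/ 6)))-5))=-413114625/ 1712515366-18528125* sqrt(35)/ 1712515366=-0.31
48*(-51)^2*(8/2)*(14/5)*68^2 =32328640512/5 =6465728102.40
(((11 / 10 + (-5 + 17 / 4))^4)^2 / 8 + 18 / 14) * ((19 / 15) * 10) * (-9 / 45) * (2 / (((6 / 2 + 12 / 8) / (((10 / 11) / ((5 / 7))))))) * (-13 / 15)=455280367340929 / 285120000000000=1.60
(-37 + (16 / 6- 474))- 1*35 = -1630 / 3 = -543.33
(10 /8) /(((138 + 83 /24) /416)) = 2496 /679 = 3.68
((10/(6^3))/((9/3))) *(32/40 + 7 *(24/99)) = 103/2673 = 0.04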